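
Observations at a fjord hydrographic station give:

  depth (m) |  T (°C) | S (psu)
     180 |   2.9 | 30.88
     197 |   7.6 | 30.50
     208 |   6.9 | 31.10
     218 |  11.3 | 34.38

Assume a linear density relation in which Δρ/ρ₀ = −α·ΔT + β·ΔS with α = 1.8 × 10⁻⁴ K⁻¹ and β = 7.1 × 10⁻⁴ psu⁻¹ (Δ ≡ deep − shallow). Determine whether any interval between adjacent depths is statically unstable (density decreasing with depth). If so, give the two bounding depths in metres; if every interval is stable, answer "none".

Evaluate Δρ/ρ₀ = −αΔT + βΔS across each adjacent pair:
  180–197 m: −αΔT+βΔS = −(1.8 × 10⁻⁴)(+4.7)+(7.1 × 10⁻⁴)(-0.38) = -1.1 × 10⁻³ → UNSTABLE
  197–208 m: −αΔT+βΔS = −(1.8 × 10⁻⁴)(-0.7)+(7.1 × 10⁻⁴)(+0.60) = 5.5 × 10⁻⁴ → stable
  208–218 m: −αΔT+βΔS = −(1.8 × 10⁻⁴)(+4.4)+(7.1 × 10⁻⁴)(+3.28) = 1.5 × 10⁻³ → stable
The 180–197 m interval has Δρ < 0: lighter water underlies denser water.

180–197 m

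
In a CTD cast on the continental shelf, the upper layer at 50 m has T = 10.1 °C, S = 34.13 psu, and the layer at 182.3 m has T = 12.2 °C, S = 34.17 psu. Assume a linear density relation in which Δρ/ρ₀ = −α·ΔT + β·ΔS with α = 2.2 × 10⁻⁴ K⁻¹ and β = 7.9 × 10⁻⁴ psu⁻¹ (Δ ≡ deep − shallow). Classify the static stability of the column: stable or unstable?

unstable

ΔT = 12.2 − 10.1 = +2.1 K and ΔS = 34.17 − 34.13 = +0.04 psu (deep − shallow).
−αΔT = -4.62 × 10⁻⁴; βΔS = 3.16 × 10⁻⁵; sum Δρ/ρ₀ = -4.304 × 10⁻⁴.
Δρ/ρ₀ < 0, so Δρ < 0: deeper water is lighter → statically unstable; the column would overturn.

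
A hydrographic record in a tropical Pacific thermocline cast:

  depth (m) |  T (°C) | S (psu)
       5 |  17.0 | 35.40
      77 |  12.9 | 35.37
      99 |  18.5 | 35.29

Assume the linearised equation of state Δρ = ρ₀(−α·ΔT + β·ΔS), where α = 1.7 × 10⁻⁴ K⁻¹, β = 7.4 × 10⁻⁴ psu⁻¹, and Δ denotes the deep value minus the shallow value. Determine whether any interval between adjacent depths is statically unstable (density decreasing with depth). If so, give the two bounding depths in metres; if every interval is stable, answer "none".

Evaluate Δρ/ρ₀ = −αΔT + βΔS across each adjacent pair:
  5–77 m: −αΔT+βΔS = −(1.7 × 10⁻⁴)(-4.1)+(7.4 × 10⁻⁴)(-0.03) = 6.7 × 10⁻⁴ → stable
  77–99 m: −αΔT+βΔS = −(1.7 × 10⁻⁴)(+5.6)+(7.4 × 10⁻⁴)(-0.08) = -1.0 × 10⁻³ → UNSTABLE
The 77–99 m interval has Δρ < 0: lighter water underlies denser water.

77–99 m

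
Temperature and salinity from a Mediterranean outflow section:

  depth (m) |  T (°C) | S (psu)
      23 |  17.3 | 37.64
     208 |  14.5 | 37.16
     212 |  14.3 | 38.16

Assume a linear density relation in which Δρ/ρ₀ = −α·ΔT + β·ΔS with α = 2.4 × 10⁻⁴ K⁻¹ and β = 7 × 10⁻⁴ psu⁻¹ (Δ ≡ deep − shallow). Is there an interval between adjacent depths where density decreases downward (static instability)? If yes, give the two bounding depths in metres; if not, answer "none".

none

Evaluate Δρ/ρ₀ = −αΔT + βΔS across each adjacent pair:
  23–208 m: −αΔT+βΔS = −(2.4 × 10⁻⁴)(-2.8)+(7 × 10⁻⁴)(-0.48) = 3.4 × 10⁻⁴ → stable
  208–212 m: −αΔT+βΔS = −(2.4 × 10⁻⁴)(-0.2)+(7 × 10⁻⁴)(+1.00) = 7.5 × 10⁻⁴ → stable
Every interval has Δρ > 0: the column is stably stratified throughout.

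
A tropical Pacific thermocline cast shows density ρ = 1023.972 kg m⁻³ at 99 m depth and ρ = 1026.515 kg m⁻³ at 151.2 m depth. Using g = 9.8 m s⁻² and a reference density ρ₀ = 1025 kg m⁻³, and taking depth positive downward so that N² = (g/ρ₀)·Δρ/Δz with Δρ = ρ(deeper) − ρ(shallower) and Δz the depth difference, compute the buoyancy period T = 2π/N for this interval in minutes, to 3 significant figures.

4.85 min

Δρ = 1026.515 − 1023.972 = 2.543 kg m⁻³ over Δz = 151.2 − 99 = 52.2 m.
N² = (9.8/1025) × (2.543/52.2) = 4.6578 × 10⁻⁴ s⁻².
N = √(4.6578 × 10⁻⁴) = 0.021582 rad s⁻¹, so T = 2π/N = 291.13 s = 4.8522 min ≈ 4.85 min.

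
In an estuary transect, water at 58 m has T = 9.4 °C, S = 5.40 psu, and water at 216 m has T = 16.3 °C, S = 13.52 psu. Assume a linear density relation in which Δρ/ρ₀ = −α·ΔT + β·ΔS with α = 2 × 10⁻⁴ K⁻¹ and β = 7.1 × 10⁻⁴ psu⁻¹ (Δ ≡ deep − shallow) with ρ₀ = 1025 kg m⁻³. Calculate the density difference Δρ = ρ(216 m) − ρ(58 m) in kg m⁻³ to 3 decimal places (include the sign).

+4.495 kg m⁻³

ΔT = +6.9 K, ΔS = +8.12 psu (deep − shallow).
Δρ/ρ₀ = −(2 × 10⁻⁴)(+6.9) + (7.1 × 10⁻⁴)(+8.12) = 4.3852 × 10⁻³.
Δρ = 1025 × (4.3852 × 10⁻³) = +4.495 kg m⁻³.
Positive Δρ: denser below, stable.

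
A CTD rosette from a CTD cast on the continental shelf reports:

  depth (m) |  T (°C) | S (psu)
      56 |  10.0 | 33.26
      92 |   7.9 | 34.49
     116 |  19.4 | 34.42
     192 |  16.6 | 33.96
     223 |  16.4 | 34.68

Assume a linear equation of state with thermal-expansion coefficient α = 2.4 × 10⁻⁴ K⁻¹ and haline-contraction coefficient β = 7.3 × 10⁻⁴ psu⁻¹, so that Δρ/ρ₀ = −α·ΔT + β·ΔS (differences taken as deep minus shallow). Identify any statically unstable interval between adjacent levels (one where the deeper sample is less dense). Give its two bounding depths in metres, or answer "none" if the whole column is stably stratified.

92–116 m

Evaluate Δρ/ρ₀ = −αΔT + βΔS across each adjacent pair:
  56–92 m: −αΔT+βΔS = −(2.4 × 10⁻⁴)(-2.1)+(7.3 × 10⁻⁴)(+1.23) = 1.4 × 10⁻³ → stable
  92–116 m: −αΔT+βΔS = −(2.4 × 10⁻⁴)(+11.5)+(7.3 × 10⁻⁴)(-0.07) = -2.8 × 10⁻³ → UNSTABLE
  116–192 m: −αΔT+βΔS = −(2.4 × 10⁻⁴)(-2.8)+(7.3 × 10⁻⁴)(-0.46) = 3.4 × 10⁻⁴ → stable
  192–223 m: −αΔT+βΔS = −(2.4 × 10⁻⁴)(-0.2)+(7.3 × 10⁻⁴)(+0.72) = 5.7 × 10⁻⁴ → stable
The 92–116 m interval has Δρ < 0: lighter water underlies denser water.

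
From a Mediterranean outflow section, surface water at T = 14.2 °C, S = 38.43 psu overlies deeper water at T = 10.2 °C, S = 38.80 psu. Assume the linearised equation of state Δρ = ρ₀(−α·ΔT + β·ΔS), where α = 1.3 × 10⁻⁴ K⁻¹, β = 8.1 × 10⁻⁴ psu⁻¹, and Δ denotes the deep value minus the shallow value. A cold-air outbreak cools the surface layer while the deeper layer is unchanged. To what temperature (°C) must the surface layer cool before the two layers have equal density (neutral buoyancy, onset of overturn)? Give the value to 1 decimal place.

7.9 °C

Neutral buoyancy requires Δρ = 0, i.e. −α(T_deep − T_surf′) + β(S_deep − S_surf) = 0.
T_surf′ = T_deep − (β/α)·ΔS = 10.2 − (8.1 × 10⁻⁴/1.3 × 10⁻⁴)·(+0.37) = 7.895 °C.
Cooling required: 14.2 − (7.895) = 6.305 °C.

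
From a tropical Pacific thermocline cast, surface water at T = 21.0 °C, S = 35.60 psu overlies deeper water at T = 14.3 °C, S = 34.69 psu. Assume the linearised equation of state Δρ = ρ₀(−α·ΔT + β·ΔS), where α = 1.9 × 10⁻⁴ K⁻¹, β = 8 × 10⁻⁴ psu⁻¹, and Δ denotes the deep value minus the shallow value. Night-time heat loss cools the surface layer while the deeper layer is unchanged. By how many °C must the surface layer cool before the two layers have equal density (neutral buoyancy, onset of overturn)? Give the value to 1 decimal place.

2.9 °C

Neutral buoyancy requires Δρ = 0, i.e. −α(T_deep − T_surf′) + β(S_deep − S_surf) = 0.
T_surf′ = T_deep − (β/α)·ΔS = 14.3 − (8 × 10⁻⁴/1.9 × 10⁻⁴)·(-0.91) = 18.132 °C.
Cooling required: 21.0 − (18.132) = 2.868 °C.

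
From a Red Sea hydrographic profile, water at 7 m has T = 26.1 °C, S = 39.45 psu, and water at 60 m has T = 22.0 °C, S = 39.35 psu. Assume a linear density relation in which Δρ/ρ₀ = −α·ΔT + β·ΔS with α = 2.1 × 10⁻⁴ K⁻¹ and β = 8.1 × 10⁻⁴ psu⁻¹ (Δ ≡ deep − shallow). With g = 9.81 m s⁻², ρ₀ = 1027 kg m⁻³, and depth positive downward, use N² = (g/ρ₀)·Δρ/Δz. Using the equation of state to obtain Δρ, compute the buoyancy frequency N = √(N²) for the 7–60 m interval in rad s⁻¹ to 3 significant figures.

ΔT = -4.1 K, ΔS = -0.10 psu (deep − shallow).
Δρ/ρ₀ = −αΔT + βΔS = 8.61 × 10⁻⁴ − 8.10 × 10⁻⁵ = 7.80 × 10⁻⁴, so Δρ ≈ 0.8011 kg m⁻³.
N² = (g/ρ₀)·Δρ/Δz = g·(Δρ/ρ₀)/Δz = 9.81 × 7.80 × 10⁻⁴ / 53 = 1.4437 × 10⁻⁴ s⁻².
N = √(1.4437 × 10⁻⁴) = 0.012015 rad s⁻¹ ≈ 0.0120 rad s⁻¹.

0.0120 rad s⁻¹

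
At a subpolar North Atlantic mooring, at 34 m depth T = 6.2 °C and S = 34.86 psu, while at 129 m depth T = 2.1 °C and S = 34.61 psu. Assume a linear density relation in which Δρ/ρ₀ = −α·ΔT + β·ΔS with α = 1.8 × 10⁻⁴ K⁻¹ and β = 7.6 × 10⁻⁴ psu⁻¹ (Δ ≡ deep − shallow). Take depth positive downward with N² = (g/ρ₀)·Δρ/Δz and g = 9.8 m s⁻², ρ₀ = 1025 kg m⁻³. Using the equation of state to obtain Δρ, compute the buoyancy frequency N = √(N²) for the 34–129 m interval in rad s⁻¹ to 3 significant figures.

ΔT = -4.1 K, ΔS = -0.25 psu (deep − shallow).
Δρ/ρ₀ = −αΔT + βΔS = 7.38 × 10⁻⁴ − 1.90 × 10⁻⁴ = 5.48 × 10⁻⁴, so Δρ ≈ 0.5617 kg m⁻³.
N² = (g/ρ₀)·Δρ/Δz = g·(Δρ/ρ₀)/Δz = 9.8 × 5.48 × 10⁻⁴ / 95 = 5.6531 × 10⁻⁵ s⁻².
N = √(5.6531 × 10⁻⁵) = 7.5187 × 10⁻³ rad s⁻¹ ≈ 7.52 × 10⁻³ rad s⁻¹.

7.52 × 10⁻³ rad s⁻¹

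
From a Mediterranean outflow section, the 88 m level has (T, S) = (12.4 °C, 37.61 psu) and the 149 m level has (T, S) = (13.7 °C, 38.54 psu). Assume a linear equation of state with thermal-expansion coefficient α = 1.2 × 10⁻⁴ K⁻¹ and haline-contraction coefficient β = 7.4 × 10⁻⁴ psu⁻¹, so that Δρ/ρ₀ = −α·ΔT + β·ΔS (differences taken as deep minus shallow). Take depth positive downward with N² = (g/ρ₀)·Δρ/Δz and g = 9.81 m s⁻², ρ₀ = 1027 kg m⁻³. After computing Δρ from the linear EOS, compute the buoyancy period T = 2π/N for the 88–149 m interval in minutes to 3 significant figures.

11.3 min

ΔT = +1.3 K, ΔS = +0.93 psu (deep − shallow).
Δρ/ρ₀ = −αΔT + βΔS = -1.56 × 10⁻⁴ + 6.882 × 10⁻⁴ = 5.322 × 10⁻⁴, so Δρ ≈ 0.5466 kg m⁻³.
N² = (g/ρ₀)·Δρ/Δz = g·(Δρ/ρ₀)/Δz = 9.81 × 5.322 × 10⁻⁴ / 61 = 8.5588 × 10⁻⁵ s⁻².
N = √(8.5588 × 10⁻⁵) = 9.2514 × 10⁻³ rad s⁻¹ → T = 2π/N = 679.16 s = 11.319 min ≈ 11.3 min.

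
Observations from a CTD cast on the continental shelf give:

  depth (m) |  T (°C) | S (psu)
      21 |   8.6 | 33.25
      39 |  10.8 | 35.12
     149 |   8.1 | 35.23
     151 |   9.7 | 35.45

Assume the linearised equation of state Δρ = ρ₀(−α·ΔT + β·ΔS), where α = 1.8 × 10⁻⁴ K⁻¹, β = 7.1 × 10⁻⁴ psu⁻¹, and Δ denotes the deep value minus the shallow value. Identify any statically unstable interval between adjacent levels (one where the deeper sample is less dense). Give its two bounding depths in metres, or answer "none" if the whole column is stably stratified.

Evaluate Δρ/ρ₀ = −αΔT + βΔS across each adjacent pair:
  21–39 m: −αΔT+βΔS = −(1.8 × 10⁻⁴)(+2.2)+(7.1 × 10⁻⁴)(+1.87) = 9.3 × 10⁻⁴ → stable
  39–149 m: −αΔT+βΔS = −(1.8 × 10⁻⁴)(-2.7)+(7.1 × 10⁻⁴)(+0.11) = 5.6 × 10⁻⁴ → stable
  149–151 m: −αΔT+βΔS = −(1.8 × 10⁻⁴)(+1.6)+(7.1 × 10⁻⁴)(+0.22) = -1.3 × 10⁻⁴ → UNSTABLE
The 149–151 m interval has Δρ < 0: lighter water underlies denser water.

149–151 m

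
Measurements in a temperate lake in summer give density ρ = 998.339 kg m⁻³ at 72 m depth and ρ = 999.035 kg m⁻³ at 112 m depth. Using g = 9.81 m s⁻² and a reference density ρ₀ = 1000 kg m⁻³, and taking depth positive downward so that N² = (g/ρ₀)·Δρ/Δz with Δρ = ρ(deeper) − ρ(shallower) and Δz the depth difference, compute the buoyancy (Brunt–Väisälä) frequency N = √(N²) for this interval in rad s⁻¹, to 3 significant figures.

Δρ = 999.035 − 998.339 = 0.696 kg m⁻³ over Δz = 112 − 72 = 40 m.
N² = (9.81/1000) × (0.696/40) = 1.7069 × 10⁻⁴ s⁻².
N = √(1.7069 × 10⁻⁴) = 0.013065 rad s⁻¹ ≈ 0.0131 rad s⁻¹.

0.0131 rad s⁻¹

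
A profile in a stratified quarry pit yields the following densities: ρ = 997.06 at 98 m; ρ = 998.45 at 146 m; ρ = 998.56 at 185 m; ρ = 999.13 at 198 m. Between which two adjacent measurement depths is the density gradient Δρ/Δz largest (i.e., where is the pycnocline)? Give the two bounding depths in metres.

185–198 m

Compute the density gradient over each adjacent pair:
  98–146 m: Δρ/Δz = 1.39/48 = 0.029 kg m⁻⁴
  146–185 m: Δρ/Δz = 0.11/39 = 2.8 × 10⁻³ kg m⁻⁴
  185–198 m: Δρ/Δz = 0.57/13 = 0.044 kg m⁻⁴
The largest gradient is in the 185–198 m interval — the pycnocline.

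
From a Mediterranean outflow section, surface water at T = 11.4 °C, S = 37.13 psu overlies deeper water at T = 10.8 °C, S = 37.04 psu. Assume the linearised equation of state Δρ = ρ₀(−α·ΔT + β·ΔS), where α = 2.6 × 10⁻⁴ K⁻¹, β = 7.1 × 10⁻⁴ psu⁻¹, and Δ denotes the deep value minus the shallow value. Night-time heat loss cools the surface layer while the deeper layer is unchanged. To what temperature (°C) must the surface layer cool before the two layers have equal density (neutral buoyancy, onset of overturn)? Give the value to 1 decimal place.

11.0 °C

Neutral buoyancy requires Δρ = 0, i.e. −α(T_deep − T_surf′) + β(S_deep − S_surf) = 0.
T_surf′ = T_deep − (β/α)·ΔS = 10.8 − (7.1 × 10⁻⁴/2.6 × 10⁻⁴)·(-0.09) = 11.046 °C.
Cooling required: 11.4 − (11.046) = 0.354 °C.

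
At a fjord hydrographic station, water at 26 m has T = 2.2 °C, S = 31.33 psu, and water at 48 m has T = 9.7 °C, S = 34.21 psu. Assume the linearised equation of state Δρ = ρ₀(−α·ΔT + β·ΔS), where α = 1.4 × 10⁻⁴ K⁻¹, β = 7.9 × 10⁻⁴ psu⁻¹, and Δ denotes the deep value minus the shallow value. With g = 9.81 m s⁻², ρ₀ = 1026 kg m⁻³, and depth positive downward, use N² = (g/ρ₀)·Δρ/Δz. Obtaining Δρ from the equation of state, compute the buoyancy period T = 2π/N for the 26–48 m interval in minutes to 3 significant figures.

ΔT = +7.5 K, ΔS = +2.88 psu (deep − shallow).
Δρ/ρ₀ = −αΔT + βΔS = -1.05 × 10⁻³ + 2.2752 × 10⁻³ = 1.2252 × 10⁻³, so Δρ ≈ 1.257 kg m⁻³.
N² = (g/ρ₀)·Δρ/Δz = g·(Δρ/ρ₀)/Δz = 9.81 × 1.2252 × 10⁻³ / 22 = 5.4633 × 10⁻⁴ s⁻².
N = √(5.4633 × 10⁻⁴) = 0.023374 rad s⁻¹ → T = 2π/N = 268.81 s = 4.4802 min ≈ 4.48 min.

4.48 min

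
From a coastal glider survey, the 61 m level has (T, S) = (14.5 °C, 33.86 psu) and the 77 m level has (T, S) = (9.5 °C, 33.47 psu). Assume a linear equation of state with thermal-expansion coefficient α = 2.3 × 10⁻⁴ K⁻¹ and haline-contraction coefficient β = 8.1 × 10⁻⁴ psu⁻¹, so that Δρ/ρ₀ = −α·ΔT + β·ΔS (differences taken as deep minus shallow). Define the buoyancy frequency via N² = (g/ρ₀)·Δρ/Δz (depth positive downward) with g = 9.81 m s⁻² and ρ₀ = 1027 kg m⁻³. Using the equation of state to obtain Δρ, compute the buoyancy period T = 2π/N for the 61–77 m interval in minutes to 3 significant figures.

4.63 min

ΔT = -5.0 K, ΔS = -0.39 psu (deep − shallow).
Δρ/ρ₀ = −αΔT + βΔS = 1.15 × 10⁻³ − 3.159 × 10⁻⁴ = 8.341 × 10⁻⁴, so Δρ ≈ 0.8566 kg m⁻³.
N² = (g/ρ₀)·Δρ/Δz = g·(Δρ/ρ₀)/Δz = 9.81 × 8.341 × 10⁻⁴ / 16 = 5.1141 × 10⁻⁴ s⁻².
N = √(5.1141 × 10⁻⁴) = 0.022614 rad s⁻¹ → T = 2π/N = 277.84 s = 4.6307 min ≈ 4.63 min.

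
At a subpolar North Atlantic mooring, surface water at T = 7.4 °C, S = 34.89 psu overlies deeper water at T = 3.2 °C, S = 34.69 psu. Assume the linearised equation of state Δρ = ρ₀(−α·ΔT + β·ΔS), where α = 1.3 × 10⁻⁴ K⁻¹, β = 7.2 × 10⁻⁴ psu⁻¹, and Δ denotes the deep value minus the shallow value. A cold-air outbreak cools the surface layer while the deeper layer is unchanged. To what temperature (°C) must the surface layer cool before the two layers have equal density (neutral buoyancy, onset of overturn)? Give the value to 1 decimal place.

Neutral buoyancy requires Δρ = 0, i.e. −α(T_deep − T_surf′) + β(S_deep − S_surf) = 0.
T_surf′ = T_deep − (β/α)·ΔS = 3.2 − (7.2 × 10⁻⁴/1.3 × 10⁻⁴)·(-0.20) = 4.308 °C.
Cooling required: 7.4 − (4.308) = 3.092 °C.

4.3 °C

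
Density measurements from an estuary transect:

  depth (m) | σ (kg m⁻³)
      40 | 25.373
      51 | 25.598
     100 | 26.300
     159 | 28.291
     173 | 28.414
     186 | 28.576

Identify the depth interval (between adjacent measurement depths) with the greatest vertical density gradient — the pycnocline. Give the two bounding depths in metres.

Compute the density gradient over each adjacent pair:
  40–51 m: Δρ/Δz = 0.225/11 = 0.020 kg m⁻⁴
  51–100 m: Δρ/Δz = 0.702/49 = 0.014 kg m⁻⁴
  100–159 m: Δρ/Δz = 1.991/59 = 0.034 kg m⁻⁴
  159–173 m: Δρ/Δz = 0.123/14 = 8.8 × 10⁻³ kg m⁻⁴
  173–186 m: Δρ/Δz = 0.162/13 = 0.012 kg m⁻⁴
The largest gradient is in the 100–159 m interval — the pycnocline.

100–159 m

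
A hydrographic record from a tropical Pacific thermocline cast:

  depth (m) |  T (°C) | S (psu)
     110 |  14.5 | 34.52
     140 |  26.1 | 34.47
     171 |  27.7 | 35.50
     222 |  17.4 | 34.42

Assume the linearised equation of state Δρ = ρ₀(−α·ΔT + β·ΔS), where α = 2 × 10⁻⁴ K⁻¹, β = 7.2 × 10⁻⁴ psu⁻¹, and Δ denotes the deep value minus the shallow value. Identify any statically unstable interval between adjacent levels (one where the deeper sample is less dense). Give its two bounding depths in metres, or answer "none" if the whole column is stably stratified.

110–140 m

Evaluate Δρ/ρ₀ = −αΔT + βΔS across each adjacent pair:
  110–140 m: −αΔT+βΔS = −(2 × 10⁻⁴)(+11.6)+(7.2 × 10⁻⁴)(-0.05) = -2.4 × 10⁻³ → UNSTABLE
  140–171 m: −αΔT+βΔS = −(2 × 10⁻⁴)(+1.6)+(7.2 × 10⁻⁴)(+1.03) = 4.2 × 10⁻⁴ → stable
  171–222 m: −αΔT+βΔS = −(2 × 10⁻⁴)(-10.3)+(7.2 × 10⁻⁴)(-1.08) = 1.3 × 10⁻³ → stable
The 110–140 m interval has Δρ < 0: lighter water underlies denser water.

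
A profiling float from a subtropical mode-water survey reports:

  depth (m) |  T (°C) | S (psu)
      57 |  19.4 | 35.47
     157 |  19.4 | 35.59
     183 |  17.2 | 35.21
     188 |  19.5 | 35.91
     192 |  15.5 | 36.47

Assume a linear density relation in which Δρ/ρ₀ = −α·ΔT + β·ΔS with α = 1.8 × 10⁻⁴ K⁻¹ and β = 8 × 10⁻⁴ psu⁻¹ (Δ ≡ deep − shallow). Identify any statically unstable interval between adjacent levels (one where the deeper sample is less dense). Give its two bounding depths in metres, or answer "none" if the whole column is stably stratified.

Evaluate Δρ/ρ₀ = −αΔT + βΔS across each adjacent pair:
  57–157 m: −αΔT+βΔS = −(1.8 × 10⁻⁴)(+0.0)+(8 × 10⁻⁴)(+0.12) = 9.6 × 10⁻⁵ → stable
  157–183 m: −αΔT+βΔS = −(1.8 × 10⁻⁴)(-2.2)+(8 × 10⁻⁴)(-0.38) = 9.2 × 10⁻⁵ → stable
  183–188 m: −αΔT+βΔS = −(1.8 × 10⁻⁴)(+2.3)+(8 × 10⁻⁴)(+0.70) = 1.5 × 10⁻⁴ → stable
  188–192 m: −αΔT+βΔS = −(1.8 × 10⁻⁴)(-4.0)+(8 × 10⁻⁴)(+0.56) = 1.2 × 10⁻³ → stable
Every interval has Δρ > 0: the column is stably stratified throughout.

none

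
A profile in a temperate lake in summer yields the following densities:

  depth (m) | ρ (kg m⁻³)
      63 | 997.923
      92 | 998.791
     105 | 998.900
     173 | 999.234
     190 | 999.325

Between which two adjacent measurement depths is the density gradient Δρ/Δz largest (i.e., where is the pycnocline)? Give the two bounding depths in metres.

Compute the density gradient over each adjacent pair:
  63–92 m: Δρ/Δz = 0.868/29 = 0.030 kg m⁻⁴
  92–105 m: Δρ/Δz = 0.109/13 = 8.4 × 10⁻³ kg m⁻⁴
  105–173 m: Δρ/Δz = 0.334/68 = 4.9 × 10⁻³ kg m⁻⁴
  173–190 m: Δρ/Δz = 0.091/17 = 5.4 × 10⁻³ kg m⁻⁴
The largest gradient is in the 63–92 m interval — the pycnocline.

63–92 m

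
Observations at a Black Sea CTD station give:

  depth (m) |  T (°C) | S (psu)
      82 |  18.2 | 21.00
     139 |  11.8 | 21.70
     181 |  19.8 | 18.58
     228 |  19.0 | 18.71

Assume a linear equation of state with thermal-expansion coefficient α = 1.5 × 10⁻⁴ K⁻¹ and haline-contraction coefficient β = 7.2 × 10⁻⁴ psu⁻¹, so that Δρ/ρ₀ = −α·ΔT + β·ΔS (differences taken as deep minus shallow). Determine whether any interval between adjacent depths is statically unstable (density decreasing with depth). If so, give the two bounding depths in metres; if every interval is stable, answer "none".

139–181 m

Evaluate Δρ/ρ₀ = −αΔT + βΔS across each adjacent pair:
  82–139 m: −αΔT+βΔS = −(1.5 × 10⁻⁴)(-6.4)+(7.2 × 10⁻⁴)(+0.70) = 1.5 × 10⁻³ → stable
  139–181 m: −αΔT+βΔS = −(1.5 × 10⁻⁴)(+8.0)+(7.2 × 10⁻⁴)(-3.12) = -3.4 × 10⁻³ → UNSTABLE
  181–228 m: −αΔT+βΔS = −(1.5 × 10⁻⁴)(-0.8)+(7.2 × 10⁻⁴)(+0.13) = 2.1 × 10⁻⁴ → stable
The 139–181 m interval has Δρ < 0: lighter water underlies denser water.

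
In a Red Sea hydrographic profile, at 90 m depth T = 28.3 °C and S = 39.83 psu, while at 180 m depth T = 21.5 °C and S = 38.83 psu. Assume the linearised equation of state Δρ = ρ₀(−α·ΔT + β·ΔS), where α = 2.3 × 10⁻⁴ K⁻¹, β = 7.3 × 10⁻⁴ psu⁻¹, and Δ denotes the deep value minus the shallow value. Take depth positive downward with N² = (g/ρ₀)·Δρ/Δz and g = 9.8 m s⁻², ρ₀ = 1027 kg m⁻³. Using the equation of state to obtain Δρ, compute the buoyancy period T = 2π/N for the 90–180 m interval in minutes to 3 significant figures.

11.0 min

ΔT = -6.8 K, ΔS = -1.00 psu (deep − shallow).
Δρ/ρ₀ = −αΔT + βΔS = 1.564 × 10⁻³ − 7.30 × 10⁻⁴ = 8.34 × 10⁻⁴, so Δρ ≈ 0.8565 kg m⁻³.
N² = (g/ρ₀)·Δρ/Δz = g·(Δρ/ρ₀)/Δz = 9.8 × 8.34 × 10⁻⁴ / 90 = 9.0813 × 10⁻⁵ s⁻².
N = √(9.0813 × 10⁻⁵) = 9.5296 × 10⁻³ rad s⁻¹ → T = 2π/N = 659.33 s = 10.989 min ≈ 11.0 min.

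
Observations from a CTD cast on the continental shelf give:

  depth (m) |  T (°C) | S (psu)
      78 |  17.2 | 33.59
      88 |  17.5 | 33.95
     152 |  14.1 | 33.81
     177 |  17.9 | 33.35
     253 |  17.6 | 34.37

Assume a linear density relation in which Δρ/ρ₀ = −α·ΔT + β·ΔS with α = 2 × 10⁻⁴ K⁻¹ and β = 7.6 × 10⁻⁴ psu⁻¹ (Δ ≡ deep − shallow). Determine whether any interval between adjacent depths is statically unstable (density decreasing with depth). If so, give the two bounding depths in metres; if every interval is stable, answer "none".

Evaluate Δρ/ρ₀ = −αΔT + βΔS across each adjacent pair:
  78–88 m: −αΔT+βΔS = −(2 × 10⁻⁴)(+0.3)+(7.6 × 10⁻⁴)(+0.36) = 2.1 × 10⁻⁴ → stable
  88–152 m: −αΔT+βΔS = −(2 × 10⁻⁴)(-3.4)+(7.6 × 10⁻⁴)(-0.14) = 5.7 × 10⁻⁴ → stable
  152–177 m: −αΔT+βΔS = −(2 × 10⁻⁴)(+3.8)+(7.6 × 10⁻⁴)(-0.46) = -1.1 × 10⁻³ → UNSTABLE
  177–253 m: −αΔT+βΔS = −(2 × 10⁻⁴)(-0.3)+(7.6 × 10⁻⁴)(+1.02) = 8.4 × 10⁻⁴ → stable
The 152–177 m interval has Δρ < 0: lighter water underlies denser water.

152–177 m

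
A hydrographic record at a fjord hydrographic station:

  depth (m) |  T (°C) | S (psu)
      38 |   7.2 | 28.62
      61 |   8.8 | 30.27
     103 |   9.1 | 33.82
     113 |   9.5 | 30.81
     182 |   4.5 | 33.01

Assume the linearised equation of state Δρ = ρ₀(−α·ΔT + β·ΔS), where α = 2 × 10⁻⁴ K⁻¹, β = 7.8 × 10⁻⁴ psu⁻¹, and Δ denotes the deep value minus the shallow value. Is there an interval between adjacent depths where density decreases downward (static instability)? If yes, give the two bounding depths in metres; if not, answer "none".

Evaluate Δρ/ρ₀ = −αΔT + βΔS across each adjacent pair:
  38–61 m: −αΔT+βΔS = −(2 × 10⁻⁴)(+1.6)+(7.8 × 10⁻⁴)(+1.65) = 9.7 × 10⁻⁴ → stable
  61–103 m: −αΔT+βΔS = −(2 × 10⁻⁴)(+0.3)+(7.8 × 10⁻⁴)(+3.55) = 2.7 × 10⁻³ → stable
  103–113 m: −αΔT+βΔS = −(2 × 10⁻⁴)(+0.4)+(7.8 × 10⁻⁴)(-3.01) = -2.4 × 10⁻³ → UNSTABLE
  113–182 m: −αΔT+βΔS = −(2 × 10⁻⁴)(-5.0)+(7.8 × 10⁻⁴)(+2.20) = 2.7 × 10⁻³ → stable
The 103–113 m interval has Δρ < 0: lighter water underlies denser water.

103–113 m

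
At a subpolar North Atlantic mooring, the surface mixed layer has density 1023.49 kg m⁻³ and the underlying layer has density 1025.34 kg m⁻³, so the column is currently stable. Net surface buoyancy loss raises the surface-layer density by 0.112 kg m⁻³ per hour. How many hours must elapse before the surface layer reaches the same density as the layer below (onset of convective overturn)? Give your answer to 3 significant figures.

16.5 hours

Density deficit of the surface layer: 1025.34 − 1023.49 = 1.85 kg m⁻³.
Required change = 1.85 / 0.112 = 16.5 hours.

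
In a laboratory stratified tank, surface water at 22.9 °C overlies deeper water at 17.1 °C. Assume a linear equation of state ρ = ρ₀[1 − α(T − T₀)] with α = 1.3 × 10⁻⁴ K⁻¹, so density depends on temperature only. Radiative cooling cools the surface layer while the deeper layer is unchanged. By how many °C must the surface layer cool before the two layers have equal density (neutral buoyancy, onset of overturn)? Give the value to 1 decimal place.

With temperature the only control, equal density requires T_surf′ = T_deep.
T_surf′ = 17.1 °C.
Cooling required: 22.9 − 17.1 = 5.8 °C.

5.8 °C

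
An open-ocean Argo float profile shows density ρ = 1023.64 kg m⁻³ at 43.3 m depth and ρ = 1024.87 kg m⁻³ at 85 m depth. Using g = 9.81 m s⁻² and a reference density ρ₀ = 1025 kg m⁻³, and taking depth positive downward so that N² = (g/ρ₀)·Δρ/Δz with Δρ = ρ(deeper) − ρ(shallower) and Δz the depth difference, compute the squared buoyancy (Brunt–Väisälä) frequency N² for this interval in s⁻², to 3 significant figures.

2.82 × 10⁻⁴ s⁻²

Δρ = 1024.87 − 1023.64 = 1.23 kg m⁻³ over Δz = 85 − 43.3 = 41.7 m.
N² = (9.81/1025) × (1.23/41.7) = 2.8230 × 10⁻⁴ s⁻² ≈ 2.82 × 10⁻⁴ s⁻².
Since Δρ > 0 the layer is stably stratified.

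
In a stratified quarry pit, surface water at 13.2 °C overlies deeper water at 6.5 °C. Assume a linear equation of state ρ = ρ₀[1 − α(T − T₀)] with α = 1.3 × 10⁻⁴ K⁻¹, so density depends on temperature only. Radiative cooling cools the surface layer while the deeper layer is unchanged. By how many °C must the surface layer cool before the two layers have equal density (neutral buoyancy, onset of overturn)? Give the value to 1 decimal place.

6.7 °C

With temperature the only control, equal density requires T_surf′ = T_deep.
T_surf′ = 6.5 °C.
Cooling required: 13.2 − 6.5 = 6.7 °C.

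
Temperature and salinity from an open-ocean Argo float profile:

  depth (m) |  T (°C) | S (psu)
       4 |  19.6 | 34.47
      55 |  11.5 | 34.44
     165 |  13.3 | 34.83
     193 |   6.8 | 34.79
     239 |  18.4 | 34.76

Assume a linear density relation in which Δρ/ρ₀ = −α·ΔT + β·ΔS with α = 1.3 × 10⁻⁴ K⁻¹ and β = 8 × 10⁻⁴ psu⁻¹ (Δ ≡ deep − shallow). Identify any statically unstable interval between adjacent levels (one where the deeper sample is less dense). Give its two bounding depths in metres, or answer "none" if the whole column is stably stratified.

Evaluate Δρ/ρ₀ = −αΔT + βΔS across each adjacent pair:
  4–55 m: −αΔT+βΔS = −(1.3 × 10⁻⁴)(-8.1)+(8 × 10⁻⁴)(-0.03) = 1.0 × 10⁻³ → stable
  55–165 m: −αΔT+βΔS = −(1.3 × 10⁻⁴)(+1.8)+(8 × 10⁻⁴)(+0.39) = 7.8 × 10⁻⁵ → stable
  165–193 m: −αΔT+βΔS = −(1.3 × 10⁻⁴)(-6.5)+(8 × 10⁻⁴)(-0.04) = 8.1 × 10⁻⁴ → stable
  193–239 m: −αΔT+βΔS = −(1.3 × 10⁻⁴)(+11.6)+(8 × 10⁻⁴)(-0.03) = -1.5 × 10⁻³ → UNSTABLE
The 193–239 m interval has Δρ < 0: lighter water underlies denser water.

193–239 m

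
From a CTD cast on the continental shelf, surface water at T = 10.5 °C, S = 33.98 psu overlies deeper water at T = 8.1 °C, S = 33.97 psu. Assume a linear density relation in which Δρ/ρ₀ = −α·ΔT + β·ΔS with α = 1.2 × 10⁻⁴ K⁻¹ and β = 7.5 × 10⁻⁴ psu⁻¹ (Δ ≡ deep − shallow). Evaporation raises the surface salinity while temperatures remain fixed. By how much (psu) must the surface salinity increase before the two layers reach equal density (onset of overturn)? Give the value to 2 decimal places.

0.37 psu

Neutral buoyancy requires −α(T_deep − T_surf) + β(S_deep − S_surf′) = 0.
S_surf′ = S_deep − (α/β)·ΔT = 33.97 − (1.2 × 10⁻⁴/7.5 × 10⁻⁴)·(-2.4) = 34.3540 psu.
Increase required: 34.3540 − 33.98 = 0.3740 psu.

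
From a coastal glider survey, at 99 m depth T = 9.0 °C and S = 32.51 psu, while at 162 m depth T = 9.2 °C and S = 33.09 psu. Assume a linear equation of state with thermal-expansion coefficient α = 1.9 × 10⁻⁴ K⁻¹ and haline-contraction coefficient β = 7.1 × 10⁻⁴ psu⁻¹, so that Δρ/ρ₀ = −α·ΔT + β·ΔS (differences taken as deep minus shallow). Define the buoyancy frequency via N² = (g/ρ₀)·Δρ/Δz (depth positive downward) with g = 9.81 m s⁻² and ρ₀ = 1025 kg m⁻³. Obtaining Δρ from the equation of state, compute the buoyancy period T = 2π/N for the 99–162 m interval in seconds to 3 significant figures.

824 s

ΔT = +0.2 K, ΔS = +0.58 psu (deep − shallow).
Δρ/ρ₀ = −αΔT + βΔS = -3.80 × 10⁻⁵ + 4.118 × 10⁻⁴ = 3.738 × 10⁻⁴, so Δρ ≈ 0.3831 kg m⁻³.
N² = (g/ρ₀)·Δρ/Δz = g·(Δρ/ρ₀)/Δz = 9.81 × 3.738 × 10⁻⁴ / 63 = 5.8206 × 10⁻⁵ s⁻².
N = √(5.8206 × 10⁻⁵) = 7.6293 × 10⁻³ rad s⁻¹ → T = 2π/N = 823.56 s ≈ 824 s.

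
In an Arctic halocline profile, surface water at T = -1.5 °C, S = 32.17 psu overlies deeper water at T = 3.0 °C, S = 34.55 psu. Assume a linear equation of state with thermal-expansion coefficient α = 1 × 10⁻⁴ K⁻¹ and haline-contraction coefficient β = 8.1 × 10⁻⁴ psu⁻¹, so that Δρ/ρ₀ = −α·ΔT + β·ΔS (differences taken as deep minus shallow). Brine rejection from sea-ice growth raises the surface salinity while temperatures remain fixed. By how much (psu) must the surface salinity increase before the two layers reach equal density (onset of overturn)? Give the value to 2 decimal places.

1.82 psu

Neutral buoyancy requires −α(T_deep − T_surf) + β(S_deep − S_surf′) = 0.
S_surf′ = S_deep − (α/β)·ΔT = 34.55 − (1 × 10⁻⁴/8.1 × 10⁻⁴)·(+4.5) = 33.9944 psu.
Increase required: 33.9944 − 32.17 = 1.8244 psu.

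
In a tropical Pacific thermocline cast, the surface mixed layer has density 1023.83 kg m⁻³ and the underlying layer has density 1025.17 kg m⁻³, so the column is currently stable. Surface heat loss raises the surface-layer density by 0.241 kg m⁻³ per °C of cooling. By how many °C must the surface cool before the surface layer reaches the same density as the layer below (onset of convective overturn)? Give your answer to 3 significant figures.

5.56 °C

Density deficit of the surface layer: 1025.17 − 1023.83 = 1.34 kg m⁻³.
Required change = 1.34 / 0.241 = 5.56 °C.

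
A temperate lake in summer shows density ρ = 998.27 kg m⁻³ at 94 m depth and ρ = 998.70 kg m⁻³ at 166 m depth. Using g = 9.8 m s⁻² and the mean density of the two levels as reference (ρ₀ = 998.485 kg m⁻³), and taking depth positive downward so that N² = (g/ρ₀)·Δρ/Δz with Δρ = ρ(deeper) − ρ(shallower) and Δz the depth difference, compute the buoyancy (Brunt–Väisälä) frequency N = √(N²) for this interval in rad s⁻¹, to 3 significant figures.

7.66 × 10⁻³ rad s⁻¹

Δρ = 998.70 − 998.27 = 0.43 kg m⁻³ over Δz = 166 − 94 = 72 m.
N² = (9.8/998.485) × (0.43/72) = 5.8617 × 10⁻⁵ s⁻².
N = √(5.8617 × 10⁻⁵) = 7.6562 × 10⁻³ rad s⁻¹ ≈ 7.66 × 10⁻³ rad s⁻¹.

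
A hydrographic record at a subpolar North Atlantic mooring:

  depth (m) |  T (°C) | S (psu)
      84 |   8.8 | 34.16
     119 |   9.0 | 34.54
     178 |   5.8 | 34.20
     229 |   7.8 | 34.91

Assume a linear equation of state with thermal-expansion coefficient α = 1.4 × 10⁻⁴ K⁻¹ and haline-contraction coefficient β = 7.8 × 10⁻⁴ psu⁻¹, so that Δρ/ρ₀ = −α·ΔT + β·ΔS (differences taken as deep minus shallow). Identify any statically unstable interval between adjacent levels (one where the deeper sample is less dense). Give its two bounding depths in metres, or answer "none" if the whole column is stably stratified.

Evaluate Δρ/ρ₀ = −αΔT + βΔS across each adjacent pair:
  84–119 m: −αΔT+βΔS = −(1.4 × 10⁻⁴)(+0.2)+(7.8 × 10⁻⁴)(+0.38) = 2.7 × 10⁻⁴ → stable
  119–178 m: −αΔT+βΔS = −(1.4 × 10⁻⁴)(-3.2)+(7.8 × 10⁻⁴)(-0.34) = 1.8 × 10⁻⁴ → stable
  178–229 m: −αΔT+βΔS = −(1.4 × 10⁻⁴)(+2.0)+(7.8 × 10⁻⁴)(+0.71) = 2.7 × 10⁻⁴ → stable
Every interval has Δρ > 0: the column is stably stratified throughout.

none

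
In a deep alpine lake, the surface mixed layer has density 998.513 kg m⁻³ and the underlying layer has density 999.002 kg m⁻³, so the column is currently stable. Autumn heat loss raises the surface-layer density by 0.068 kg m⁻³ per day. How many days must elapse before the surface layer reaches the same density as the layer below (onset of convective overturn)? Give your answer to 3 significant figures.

7.19 days

Density deficit of the surface layer: 999.002 − 998.513 = 0.489 kg m⁻³.
Required change = 0.489 / 0.068 = 7.19 days.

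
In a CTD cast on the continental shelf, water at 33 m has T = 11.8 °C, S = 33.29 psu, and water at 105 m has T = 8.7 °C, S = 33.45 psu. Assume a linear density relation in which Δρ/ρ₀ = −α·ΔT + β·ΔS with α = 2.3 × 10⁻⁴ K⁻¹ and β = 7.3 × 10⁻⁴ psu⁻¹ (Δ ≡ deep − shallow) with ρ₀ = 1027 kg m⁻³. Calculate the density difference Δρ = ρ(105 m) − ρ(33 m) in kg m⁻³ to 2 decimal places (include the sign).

+0.85 kg m⁻³

ΔT = -3.1 K, ΔS = +0.16 psu (deep − shallow).
Δρ/ρ₀ = −(2.3 × 10⁻⁴)(-3.1) + (7.3 × 10⁻⁴)(+0.16) = 8.298 × 10⁻⁴.
Δρ = 1027 × (8.298 × 10⁻⁴) = +0.85 kg m⁻³.
Positive Δρ: denser below, stable.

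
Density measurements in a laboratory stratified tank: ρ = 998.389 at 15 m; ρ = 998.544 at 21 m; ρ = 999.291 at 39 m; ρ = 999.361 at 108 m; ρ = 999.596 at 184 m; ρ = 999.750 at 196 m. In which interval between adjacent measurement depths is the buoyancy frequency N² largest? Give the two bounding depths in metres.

Compute the density gradient over each adjacent pair:
  15–21 m: Δρ/Δz = 0.155/6 = 0.026 kg m⁻⁴
  21–39 m: Δρ/Δz = 0.747/18 = 0.042 kg m⁻⁴
  39–108 m: Δρ/Δz = 0.070/69 = 1.0 × 10⁻³ kg m⁻⁴
  108–184 m: Δρ/Δz = 0.235/76 = 3.1 × 10⁻³ kg m⁻⁴
  184–196 m: Δρ/Δz = 0.154/12 = 0.013 kg m⁻⁴
The largest gradient is in the 21–39 m interval — the pycnocline.

21–39 m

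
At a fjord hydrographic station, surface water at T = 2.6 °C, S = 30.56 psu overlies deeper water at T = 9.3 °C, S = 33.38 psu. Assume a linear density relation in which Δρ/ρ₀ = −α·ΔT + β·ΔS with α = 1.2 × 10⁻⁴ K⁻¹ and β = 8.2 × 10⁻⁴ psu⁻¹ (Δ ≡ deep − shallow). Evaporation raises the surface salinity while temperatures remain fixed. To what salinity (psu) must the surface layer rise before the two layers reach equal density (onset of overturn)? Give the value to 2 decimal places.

Neutral buoyancy requires −α(T_deep − T_surf) + β(S_deep − S_surf′) = 0.
S_surf′ = S_deep − (α/β)·ΔT = 33.38 − (1.2 × 10⁻⁴/8.2 × 10⁻⁴)·(+6.7) = 32.3995 psu.
Increase required: 32.3995 − 30.56 = 1.8395 psu.

32.40 psu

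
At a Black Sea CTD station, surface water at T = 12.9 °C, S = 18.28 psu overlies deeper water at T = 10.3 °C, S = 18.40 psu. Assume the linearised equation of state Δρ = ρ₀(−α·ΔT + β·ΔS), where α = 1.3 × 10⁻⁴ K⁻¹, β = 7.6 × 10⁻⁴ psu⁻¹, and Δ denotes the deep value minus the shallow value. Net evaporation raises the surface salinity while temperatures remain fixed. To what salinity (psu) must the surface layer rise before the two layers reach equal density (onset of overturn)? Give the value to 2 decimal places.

Neutral buoyancy requires −α(T_deep − T_surf) + β(S_deep − S_surf′) = 0.
S_surf′ = S_deep − (α/β)·ΔT = 18.40 − (1.3 × 10⁻⁴/7.6 × 10⁻⁴)·(-2.6) = 18.8447 psu.
Increase required: 18.8447 − 18.28 = 0.5647 psu.

18.84 psu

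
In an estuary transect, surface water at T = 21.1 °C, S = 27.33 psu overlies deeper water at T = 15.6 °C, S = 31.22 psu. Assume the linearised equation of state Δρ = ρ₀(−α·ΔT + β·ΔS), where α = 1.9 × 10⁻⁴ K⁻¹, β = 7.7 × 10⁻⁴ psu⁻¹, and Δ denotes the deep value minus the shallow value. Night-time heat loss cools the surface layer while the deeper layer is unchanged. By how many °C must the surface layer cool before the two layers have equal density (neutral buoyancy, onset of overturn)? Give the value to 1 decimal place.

21.3 °C

Neutral buoyancy requires Δρ = 0, i.e. −α(T_deep − T_surf′) + β(S_deep − S_surf) = 0.
T_surf′ = T_deep − (β/α)·ΔS = 15.6 − (7.7 × 10⁻⁴/1.9 × 10⁻⁴)·(+3.89) = -0.165 °C.
Cooling required: 21.1 − (-0.165) = 21.265 °C.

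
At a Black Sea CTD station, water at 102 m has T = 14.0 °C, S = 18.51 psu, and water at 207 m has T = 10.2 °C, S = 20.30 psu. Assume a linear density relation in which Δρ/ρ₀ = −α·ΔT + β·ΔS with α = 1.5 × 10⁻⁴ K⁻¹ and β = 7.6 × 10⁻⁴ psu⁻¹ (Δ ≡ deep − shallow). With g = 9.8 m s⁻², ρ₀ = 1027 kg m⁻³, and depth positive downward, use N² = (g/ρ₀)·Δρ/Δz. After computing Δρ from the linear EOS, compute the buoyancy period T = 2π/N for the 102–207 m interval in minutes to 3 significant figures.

7.80 min

ΔT = -3.8 K, ΔS = +1.79 psu (deep − shallow).
Δρ/ρ₀ = −αΔT + βΔS = 5.70 × 10⁻⁴ + 1.3604 × 10⁻³ = 1.9304 × 10⁻³, so Δρ ≈ 1.983 kg m⁻³.
N² = (g/ρ₀)·Δρ/Δz = g·(Δρ/ρ₀)/Δz = 9.8 × 1.9304 × 10⁻³ / 105 = 1.8017 × 10⁻⁴ s⁻².
N = √(1.8017 × 10⁻⁴) = 0.013423 rad s⁻¹ → T = 2π/N = 468.09 s = 7.8015 min ≈ 7.80 min.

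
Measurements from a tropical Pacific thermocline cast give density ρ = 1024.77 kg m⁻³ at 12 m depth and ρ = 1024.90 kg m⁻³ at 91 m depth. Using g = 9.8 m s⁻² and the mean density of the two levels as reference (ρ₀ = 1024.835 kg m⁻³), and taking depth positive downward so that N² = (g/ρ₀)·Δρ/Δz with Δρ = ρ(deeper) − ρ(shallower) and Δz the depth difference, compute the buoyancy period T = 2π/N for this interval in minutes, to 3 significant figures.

26.4 min

Δρ = 1024.90 − 1024.77 = 0.13 kg m⁻³ over Δz = 91 − 12 = 79 m.
N² = (9.8/1024.835) × (0.13/79) = 1.5736 × 10⁻⁵ s⁻².
N = √(1.5736 × 10⁻⁵) = 3.9669 × 10⁻³ rad s⁻¹, so T = 2π/N = 1.5839 × 10³ s = 26.398 min ≈ 26.4 min.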